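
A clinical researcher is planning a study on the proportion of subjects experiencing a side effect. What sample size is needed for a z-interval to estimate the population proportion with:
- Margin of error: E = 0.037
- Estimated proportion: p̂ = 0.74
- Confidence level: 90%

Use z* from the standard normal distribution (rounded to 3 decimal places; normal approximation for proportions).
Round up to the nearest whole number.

Using z* for proportion z-interval (normal approximation).

For 90% confidence, z* = 1.645 (from standard normal table)

Sample size formula for proportion z-interval: n = z*²p̂(1-p̂)/E²

n = 1.645² × 0.74 × 0.26 / 0.037²
  = 2.706025 × 0.1924 / 0.001369
  = 380.3062

Round up to the nearest whole number: n = 381

381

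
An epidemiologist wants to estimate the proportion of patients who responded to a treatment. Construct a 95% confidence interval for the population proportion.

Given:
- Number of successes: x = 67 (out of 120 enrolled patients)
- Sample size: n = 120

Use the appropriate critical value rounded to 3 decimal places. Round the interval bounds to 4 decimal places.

Sample proportion: p̂ = 67/120 = 0.558333

Check conditions for normal approximation:
  np̂ = 67 ≥ 10 ✓
  n(1-p̂) = 53 ≥ 10 ✓

The sample is large enough, so use a z-interval (normal approximation) for the proportion.

For 95% confidence, z* = 1.96 (from standard normal table)

Standard error: SE = √(p̂(1-p̂)/n) = √(0.558333×0.441667/120) = 0.04533185

Margin of error: E = z* × SE = 1.96 × 0.04533185 = 0.088850

Z-interval: p̂ ± E = 0.558333 ± 0.088850 = (0.469483, 0.647184)

Rounded to 4 decimal places:

(0.4695, 0.6472)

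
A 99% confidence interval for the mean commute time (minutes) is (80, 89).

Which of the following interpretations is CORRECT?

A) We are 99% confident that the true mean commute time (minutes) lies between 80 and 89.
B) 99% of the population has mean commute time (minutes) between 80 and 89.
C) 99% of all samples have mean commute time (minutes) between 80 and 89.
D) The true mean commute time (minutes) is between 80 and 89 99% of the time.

A confidence interval represents our confidence in the procedure, not a probability statement about the parameter.

Key concept: If we repeated this sampling process many times and computed a 99% CI each time, about 99% of those intervals would contain the true population parameter.

For this specific interval (80, 89):
- Midpoint (point estimate): 84.5
- Margin of error: 4.5

The correct interpretation is the one stating confidence that the true parameter lies in the interval — option A.

A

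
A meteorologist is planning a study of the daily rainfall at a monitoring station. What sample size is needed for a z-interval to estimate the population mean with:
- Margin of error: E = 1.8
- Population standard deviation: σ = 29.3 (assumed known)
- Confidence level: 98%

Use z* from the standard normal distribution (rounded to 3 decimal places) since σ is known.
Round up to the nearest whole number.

Using z* since population σ is known (z-interval formula).

For 98% confidence, z* = 2.326 (from standard normal table)

Sample size formula for z-interval: n = (z*σ/E)²

n = (2.326 × 29.3 / 1.8)²
  = (37.862111)²
  = 1433.5395

Round up to the nearest whole number: n = 1434

1434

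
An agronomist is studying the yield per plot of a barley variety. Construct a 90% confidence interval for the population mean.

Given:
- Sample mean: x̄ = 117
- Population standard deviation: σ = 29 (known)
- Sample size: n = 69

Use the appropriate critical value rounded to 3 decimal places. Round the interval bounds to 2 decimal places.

The population standard deviation σ is known, so use a z-interval (standard normal critical value).

For 90% confidence, z* = 1.645 (from standard normal table)

Standard error: SE = σ/√n = 29/√69 = 3.491190

Margin of error: E = z* × SE = 1.645 × 3.491190 = 5.7430

Z-interval: x̄ ± E = 117 ± 5.7430 = (111.2570, 122.7430)

Rounded to 2 decimal places:

(111.26, 122.74)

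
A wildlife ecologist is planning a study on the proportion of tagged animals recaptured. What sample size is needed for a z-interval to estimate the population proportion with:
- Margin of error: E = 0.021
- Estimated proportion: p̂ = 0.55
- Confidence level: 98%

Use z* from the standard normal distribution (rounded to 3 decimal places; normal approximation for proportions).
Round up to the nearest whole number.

Using z* for proportion z-interval (normal approximation).

For 98% confidence, z* = 2.326 (from standard normal table)

Sample size formula for proportion z-interval: n = z*²p̂(1-p̂)/E²

n = 2.326² × 0.55 × 0.45 / 0.021²
  = 5.410276 × 0.2475 / 0.000441
  = 3036.3794

Round up to the nearest whole number: n = 3037

3037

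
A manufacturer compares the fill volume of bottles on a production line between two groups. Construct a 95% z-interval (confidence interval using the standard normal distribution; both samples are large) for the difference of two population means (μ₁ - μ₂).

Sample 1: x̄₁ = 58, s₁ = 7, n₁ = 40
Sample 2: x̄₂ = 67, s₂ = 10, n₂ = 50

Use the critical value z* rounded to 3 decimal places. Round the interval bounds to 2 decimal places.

Both samples are large (n₁ = 40 ≥ 30, n₂ = 50 ≥ 30), so a z-interval for the difference of means applies.

Point estimate: x̄₁ - x̄₂ = 58 - 67 = -9

Standard error: SE = √(s₁²/n₁ + s₂²/n₂)
= √(7²/40 + 10²/50)
= √(1.225000 + 2.000000)
= 1.795828

For 95% confidence, z* = 1.96 (from standard normal table)
Margin of error: E = z* × SE = 1.96 × 1.795828 = 3.5198

Z-interval: (x̄₁ - x̄₂) ± E = -9 ± 3.5198 = (-12.5198, -5.4802)

Rounded to 2 decimal places:

(-12.52, -5.48)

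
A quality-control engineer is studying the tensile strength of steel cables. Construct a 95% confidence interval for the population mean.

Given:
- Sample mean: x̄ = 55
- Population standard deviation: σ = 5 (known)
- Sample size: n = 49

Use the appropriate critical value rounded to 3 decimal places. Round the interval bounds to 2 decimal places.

The population standard deviation σ is known, so use a z-interval (standard normal critical value).

For 95% confidence, z* = 1.96 (from standard normal table)

Standard error: SE = σ/√n = 5/√49 = 0.714286

Margin of error: E = z* × SE = 1.96 × 0.714286 = 1.4000

Z-interval: x̄ ± E = 55 ± 1.4000 = (53.6000, 56.4000)

Rounded to 2 decimal places:

(53.60, 56.40)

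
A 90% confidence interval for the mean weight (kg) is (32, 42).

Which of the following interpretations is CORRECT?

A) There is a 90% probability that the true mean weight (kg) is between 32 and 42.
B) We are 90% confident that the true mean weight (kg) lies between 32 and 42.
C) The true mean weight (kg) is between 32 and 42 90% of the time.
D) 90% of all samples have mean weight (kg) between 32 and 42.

A confidence interval represents our confidence in the procedure, not a probability statement about the parameter.

Key concept: If we repeated this sampling process many times and computed a 90% CI each time, about 90% of those intervals would contain the true population parameter.

For this specific interval (32, 42):
- Midpoint (point estimate): 37
- Margin of error: 5

The correct interpretation is the one stating confidence that the true parameter lies in the interval — option B.

B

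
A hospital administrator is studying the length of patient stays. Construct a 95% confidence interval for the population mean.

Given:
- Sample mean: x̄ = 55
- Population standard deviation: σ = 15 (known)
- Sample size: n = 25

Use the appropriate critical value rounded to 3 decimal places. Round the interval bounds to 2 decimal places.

The population standard deviation σ is known, so use a z-interval (standard normal critical value).

For 95% confidence, z* = 1.96 (from standard normal table)

Standard error: SE = σ/√n = 15/√25 = 3.000000

Margin of error: E = z* × SE = 1.96 × 3.000000 = 5.8800

Z-interval: x̄ ± E = 55 ± 5.8800 = (49.1200, 60.8800)

Rounded to 2 decimal places:

(49.12, 60.88)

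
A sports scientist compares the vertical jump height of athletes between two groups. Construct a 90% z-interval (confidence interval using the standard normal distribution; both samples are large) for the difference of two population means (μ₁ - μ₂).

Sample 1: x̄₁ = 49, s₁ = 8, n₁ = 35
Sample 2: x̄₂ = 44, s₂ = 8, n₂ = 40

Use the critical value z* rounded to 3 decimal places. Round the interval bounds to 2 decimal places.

Both samples are large (n₁ = 35 ≥ 30, n₂ = 40 ≥ 30), so a z-interval for the difference of means applies.

Point estimate: x̄₁ - x̄₂ = 49 - 44 = 5

Standard error: SE = √(s₁²/n₁ + s₂²/n₂)
= √(8²/35 + 8²/40)
= √(1.828571 + 1.600000)
= 1.851640

For 90% confidence, z* = 1.645 (from standard normal table)
Margin of error: E = z* × SE = 1.645 × 1.851640 = 3.0459

Z-interval: (x̄₁ - x̄₂) ± E = 5 ± 3.0459 = (1.9541, 8.0459)

Rounded to 2 decimal places:

(1.95, 8.05)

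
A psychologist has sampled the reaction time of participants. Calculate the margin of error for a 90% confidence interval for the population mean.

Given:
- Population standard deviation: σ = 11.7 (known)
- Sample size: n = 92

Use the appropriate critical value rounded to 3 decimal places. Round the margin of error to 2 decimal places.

The population standard deviation σ is known, so use the z-interval margin of error formula.

For 90% confidence, z* = 1.645 (from standard normal table)

Margin of error formula for z-interval: E = z* × σ/√n

E = 1.645 × 11.7/√92
  = 1.645 × 1.219809
  = 2.0066

Rounded to 2 decimal places:

2.01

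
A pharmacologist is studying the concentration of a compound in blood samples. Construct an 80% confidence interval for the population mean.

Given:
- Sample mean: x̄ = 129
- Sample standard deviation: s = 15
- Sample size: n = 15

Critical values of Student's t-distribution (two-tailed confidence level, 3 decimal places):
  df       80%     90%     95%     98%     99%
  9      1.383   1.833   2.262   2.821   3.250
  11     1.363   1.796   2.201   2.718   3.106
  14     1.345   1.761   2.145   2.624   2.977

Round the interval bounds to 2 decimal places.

The population standard deviation σ is unknown (only the sample standard deviation s is given), so use a t-interval with df = n - 1 = 15 - 1 = 14.

For 80% confidence with df = 14, t* = 1.345 (from t-table)

Standard error: SE = s/√n = 15/√15 = 3.872983

Margin of error: E = t* × SE = 1.345 × 3.872983 = 5.2092

T-interval: x̄ ± E = 129 ± 5.2092 = (123.7908, 134.2092)

Rounded to 2 decimal places:

(123.79, 134.21)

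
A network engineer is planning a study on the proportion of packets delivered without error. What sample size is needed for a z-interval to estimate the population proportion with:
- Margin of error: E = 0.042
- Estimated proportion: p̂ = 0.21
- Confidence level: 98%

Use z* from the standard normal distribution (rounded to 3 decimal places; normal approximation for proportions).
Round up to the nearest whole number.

Using z* for proportion z-interval (normal approximation).

For 98% confidence, z* = 2.326 (from standard normal table)

Sample size formula for proportion z-interval: n = z*²p̂(1-p̂)/E²

n = 2.326² × 0.21 × 0.79 / 0.042²
  = 5.410276 × 0.1659 / 0.001764
  = 508.8236

Round up to the nearest whole number: n = 509

509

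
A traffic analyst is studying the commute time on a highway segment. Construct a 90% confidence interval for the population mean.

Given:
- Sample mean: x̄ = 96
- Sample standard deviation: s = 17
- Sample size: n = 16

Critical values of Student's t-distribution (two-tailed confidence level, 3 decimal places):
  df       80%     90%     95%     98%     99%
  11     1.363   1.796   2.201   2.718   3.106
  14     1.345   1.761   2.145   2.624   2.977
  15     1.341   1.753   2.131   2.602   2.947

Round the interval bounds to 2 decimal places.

The population standard deviation σ is unknown (only the sample standard deviation s is given), so use a t-interval with df = n - 1 = 16 - 1 = 15.

For 90% confidence with df = 15, t* = 1.753 (from t-table)

Standard error: SE = s/√n = 17/√16 = 4.250000

Margin of error: E = t* × SE = 1.753 × 4.250000 = 7.4502

T-interval: x̄ ± E = 96 ± 7.4502 = (88.5498, 103.4502)

Rounded to 2 decimal places:

(88.55, 103.45)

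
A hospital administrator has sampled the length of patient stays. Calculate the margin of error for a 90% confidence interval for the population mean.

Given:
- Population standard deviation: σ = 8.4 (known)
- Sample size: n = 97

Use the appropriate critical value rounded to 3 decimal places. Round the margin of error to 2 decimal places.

The population standard deviation σ is known, so use the z-interval margin of error formula.

For 90% confidence, z* = 1.645 (from standard normal table)

Margin of error formula for z-interval: E = z* × σ/√n

E = 1.645 × 8.4/√97
  = 1.645 × 0.852891
  = 1.4030

Rounded to 2 decimal places:

1.40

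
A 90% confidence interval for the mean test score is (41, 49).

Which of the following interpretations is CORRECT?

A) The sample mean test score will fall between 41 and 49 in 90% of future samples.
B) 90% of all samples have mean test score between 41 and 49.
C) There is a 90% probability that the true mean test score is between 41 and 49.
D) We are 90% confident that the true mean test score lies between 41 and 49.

A confidence interval represents our confidence in the procedure, not a probability statement about the parameter.

Key concept: If we repeated this sampling process many times and computed a 90% CI each time, about 90% of those intervals would contain the true population parameter.

For this specific interval (41, 49):
- Midpoint (point estimate): 45
- Margin of error: 4

The correct interpretation is the one stating confidence that the true parameter lies in the interval — option D.

D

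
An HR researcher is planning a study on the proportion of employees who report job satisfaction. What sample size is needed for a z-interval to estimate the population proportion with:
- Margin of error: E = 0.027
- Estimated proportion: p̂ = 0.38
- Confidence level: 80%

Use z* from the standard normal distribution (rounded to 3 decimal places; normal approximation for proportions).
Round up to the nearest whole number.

Using z* for proportion z-interval (normal approximation).

For 80% confidence, z* = 1.282 (from standard normal table)

Sample size formula for proportion z-interval: n = z*²p̂(1-p̂)/E²

n = 1.282² × 0.38 × 0.62 / 0.027²
  = 1.643524 × 0.2356 / 0.000729
  = 531.1581

Round up to the nearest whole number: n = 532

532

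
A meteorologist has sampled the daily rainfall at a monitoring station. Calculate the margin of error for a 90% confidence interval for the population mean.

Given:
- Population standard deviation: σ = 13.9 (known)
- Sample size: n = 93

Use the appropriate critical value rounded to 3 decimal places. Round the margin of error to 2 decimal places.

The population standard deviation σ is known, so use the z-interval margin of error formula.

For 90% confidence, z* = 1.645 (from standard normal table)

Margin of error formula for z-interval: E = z* × σ/√n

E = 1.645 × 13.9/√93
  = 1.645 × 1.441363
  = 2.3710

Rounded to 2 decimal places:

2.37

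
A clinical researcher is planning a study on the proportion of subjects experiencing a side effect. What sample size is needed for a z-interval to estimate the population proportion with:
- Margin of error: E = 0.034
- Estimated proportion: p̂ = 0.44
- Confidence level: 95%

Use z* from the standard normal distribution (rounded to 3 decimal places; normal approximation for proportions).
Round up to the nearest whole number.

Using z* for proportion z-interval (normal approximation).

For 95% confidence, z* = 1.96 (from standard normal table)

Sample size formula for proportion z-interval: n = z*²p̂(1-p̂)/E²

n = 1.96² × 0.44 × 0.56 / 0.034²
  = 3.8416 × 0.2464 / 0.001156
  = 818.8324

Round up to the nearest whole number: n = 819

819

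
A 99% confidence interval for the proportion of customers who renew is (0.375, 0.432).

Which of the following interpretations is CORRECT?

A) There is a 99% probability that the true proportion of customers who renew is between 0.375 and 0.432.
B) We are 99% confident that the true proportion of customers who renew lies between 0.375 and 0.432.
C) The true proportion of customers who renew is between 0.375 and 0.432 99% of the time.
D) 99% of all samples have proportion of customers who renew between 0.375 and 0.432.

A confidence interval represents our confidence in the procedure, not a probability statement about the parameter.

Key concept: If we repeated this sampling process many times and computed a 99% CI each time, about 99% of those intervals would contain the true population parameter.

For this specific interval (0.375, 0.432):
- Midpoint (point estimate): 0.4035
- Margin of error: 0.0285

The correct interpretation is the one stating confidence that the true parameter lies in the interval — option B.

B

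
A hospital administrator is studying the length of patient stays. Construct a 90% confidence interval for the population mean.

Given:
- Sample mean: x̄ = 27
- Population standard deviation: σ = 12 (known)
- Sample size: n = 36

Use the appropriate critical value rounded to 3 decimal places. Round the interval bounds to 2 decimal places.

The population standard deviation σ is known, so use a z-interval (standard normal critical value).

For 90% confidence, z* = 1.645 (from standard normal table)

Standard error: SE = σ/√n = 12/√36 = 2.000000

Margin of error: E = z* × SE = 1.645 × 2.000000 = 3.2900

Z-interval: x̄ ± E = 27 ± 3.2900 = (23.7100, 30.2900)

Rounded to 2 decimal places:

(23.71, 30.29)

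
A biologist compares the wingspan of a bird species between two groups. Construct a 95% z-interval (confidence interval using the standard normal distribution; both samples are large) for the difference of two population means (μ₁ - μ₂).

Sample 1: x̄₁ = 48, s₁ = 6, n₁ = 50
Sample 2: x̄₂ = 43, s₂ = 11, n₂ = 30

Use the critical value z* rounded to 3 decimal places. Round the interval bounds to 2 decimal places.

Both samples are large (n₁ = 50 ≥ 30, n₂ = 30 ≥ 30), so a z-interval for the difference of means applies.

Point estimate: x̄₁ - x̄₂ = 48 - 43 = 5

Standard error: SE = √(s₁²/n₁ + s₂²/n₂)
= √(6²/50 + 11²/30)
= √(0.720000 + 4.033333)
= 2.180214

For 95% confidence, z* = 1.96 (from standard normal table)
Margin of error: E = z* × SE = 1.96 × 2.180214 = 4.2732

Z-interval: (x̄₁ - x̄₂) ± E = 5 ± 4.2732 = (0.7268, 9.2732)

Rounded to 2 decimal places:

(0.73, 9.27)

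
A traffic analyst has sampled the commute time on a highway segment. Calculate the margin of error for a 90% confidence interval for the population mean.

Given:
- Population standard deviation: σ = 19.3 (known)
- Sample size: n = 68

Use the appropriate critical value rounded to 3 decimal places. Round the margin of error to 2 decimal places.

The population standard deviation σ is known, so use the z-interval margin of error formula.

For 90% confidence, z* = 1.645 (from standard normal table)

Margin of error formula for z-interval: E = z* × σ/√n

E = 1.645 × 19.3/√68
  = 1.645 × 2.340469
  = 3.8501

Rounded to 2 decimal places:

3.85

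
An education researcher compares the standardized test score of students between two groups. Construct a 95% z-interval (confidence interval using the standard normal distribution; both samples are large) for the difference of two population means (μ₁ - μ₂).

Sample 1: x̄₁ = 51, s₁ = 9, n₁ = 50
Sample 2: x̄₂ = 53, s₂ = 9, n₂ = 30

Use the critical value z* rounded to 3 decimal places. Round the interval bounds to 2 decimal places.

Both samples are large (n₁ = 50 ≥ 30, n₂ = 30 ≥ 30), so a z-interval for the difference of means applies.

Point estimate: x̄₁ - x̄₂ = 51 - 53 = -2

Standard error: SE = √(s₁²/n₁ + s₂²/n₂)
= √(9²/50 + 9²/30)
= √(1.620000 + 2.700000)
= 2.078461

For 95% confidence, z* = 1.96 (from standard normal table)
Margin of error: E = z* × SE = 1.96 × 2.078461 = 4.0738

Z-interval: (x̄₁ - x̄₂) ± E = -2 ± 4.0738 = (-6.0738, 2.0738)

Rounded to 2 decimal places:

(-6.07, 2.07)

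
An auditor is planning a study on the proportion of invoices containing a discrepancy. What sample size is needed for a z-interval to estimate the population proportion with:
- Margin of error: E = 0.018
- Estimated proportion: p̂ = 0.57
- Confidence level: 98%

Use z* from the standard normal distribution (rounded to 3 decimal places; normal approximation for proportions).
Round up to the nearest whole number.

Using z* for proportion z-interval (normal approximation).

For 98% confidence, z* = 2.326 (from standard normal table)

Sample size formula for proportion z-interval: n = z*²p̂(1-p̂)/E²

n = 2.326² × 0.57 × 0.43 / 0.018²
  = 5.410276 × 0.2451 / 0.000324
  = 4092.7736

Round up to the nearest whole number: n = 4093

4093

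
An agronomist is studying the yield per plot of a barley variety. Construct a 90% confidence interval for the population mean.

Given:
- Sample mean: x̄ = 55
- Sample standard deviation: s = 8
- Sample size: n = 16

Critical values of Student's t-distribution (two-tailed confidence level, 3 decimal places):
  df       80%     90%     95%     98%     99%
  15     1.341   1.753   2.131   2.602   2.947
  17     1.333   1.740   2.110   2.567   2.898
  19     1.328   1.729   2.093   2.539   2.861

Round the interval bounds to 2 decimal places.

The population standard deviation σ is unknown (only the sample standard deviation s is given), so use a t-interval with df = n - 1 = 16 - 1 = 15.

For 90% confidence with df = 15, t* = 1.753 (from t-table)

Standard error: SE = s/√n = 8/√16 = 2.000000

Margin of error: E = t* × SE = 1.753 × 2.000000 = 3.5060

T-interval: x̄ ± E = 55 ± 3.5060 = (51.4940, 58.5060)

Rounded to 2 decimal places:

(51.49, 58.51)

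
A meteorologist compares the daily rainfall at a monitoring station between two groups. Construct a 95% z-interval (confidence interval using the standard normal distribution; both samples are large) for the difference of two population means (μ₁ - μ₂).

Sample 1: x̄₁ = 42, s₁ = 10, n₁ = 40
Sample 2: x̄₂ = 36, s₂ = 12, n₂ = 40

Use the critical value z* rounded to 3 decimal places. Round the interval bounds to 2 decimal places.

Both samples are large (n₁ = 40 ≥ 30, n₂ = 40 ≥ 30), so a z-interval for the difference of means applies.

Point estimate: x̄₁ - x̄₂ = 42 - 36 = 6

Standard error: SE = √(s₁²/n₁ + s₂²/n₂)
= √(10²/40 + 12²/40)
= √(2.500000 + 3.600000)
= 2.469818

For 95% confidence, z* = 1.96 (from standard normal table)
Margin of error: E = z* × SE = 1.96 × 2.469818 = 4.8408

Z-interval: (x̄₁ - x̄₂) ± E = 6 ± 4.8408 = (1.1592, 10.8408)

Rounded to 2 decimal places:

(1.16, 10.84)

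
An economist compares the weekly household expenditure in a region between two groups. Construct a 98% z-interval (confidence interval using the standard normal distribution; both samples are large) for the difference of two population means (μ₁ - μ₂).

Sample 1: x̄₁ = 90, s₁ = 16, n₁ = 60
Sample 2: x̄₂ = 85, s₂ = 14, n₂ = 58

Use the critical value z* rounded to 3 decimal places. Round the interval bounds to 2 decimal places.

Both samples are large (n₁ = 60 ≥ 30, n₂ = 58 ≥ 30), so a z-interval for the difference of means applies.

Point estimate: x̄₁ - x̄₂ = 90 - 85 = 5

Standard error: SE = √(s₁²/n₁ + s₂²/n₂)
= √(16²/60 + 14²/58)
= √(4.266667 + 3.379310)
= 2.765136

For 98% confidence, z* = 2.326 (from standard normal table)
Margin of error: E = z* × SE = 2.326 × 2.765136 = 6.4317

Z-interval: (x̄₁ - x̄₂) ± E = 5 ± 6.4317 = (-1.4317, 11.4317)

Rounded to 2 decimal places:

(-1.43, 11.43)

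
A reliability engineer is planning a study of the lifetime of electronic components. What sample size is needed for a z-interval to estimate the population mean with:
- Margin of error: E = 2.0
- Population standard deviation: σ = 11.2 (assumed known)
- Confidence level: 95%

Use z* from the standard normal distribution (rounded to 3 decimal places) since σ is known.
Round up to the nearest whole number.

Using z* since population σ is known (z-interval formula).

For 95% confidence, z* = 1.96 (from standard normal table)

Sample size formula for z-interval: n = (z*σ/E)²

n = (1.96 × 11.2 / 2.0)²
  = (10.976000)²
  = 120.4726

Round up to the nearest whole number: n = 121

121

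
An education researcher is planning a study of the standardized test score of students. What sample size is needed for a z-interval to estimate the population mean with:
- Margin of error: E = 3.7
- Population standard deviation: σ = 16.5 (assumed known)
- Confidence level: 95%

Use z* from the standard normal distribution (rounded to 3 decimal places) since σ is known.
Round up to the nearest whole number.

Using z* since population σ is known (z-interval formula).

For 95% confidence, z* = 1.96 (from standard normal table)

Sample size formula for z-interval: n = (z*σ/E)²

n = (1.96 × 16.5 / 3.7)²
  = (8.740541)²
  = 76.3970

Round up to the nearest whole number: n = 77

77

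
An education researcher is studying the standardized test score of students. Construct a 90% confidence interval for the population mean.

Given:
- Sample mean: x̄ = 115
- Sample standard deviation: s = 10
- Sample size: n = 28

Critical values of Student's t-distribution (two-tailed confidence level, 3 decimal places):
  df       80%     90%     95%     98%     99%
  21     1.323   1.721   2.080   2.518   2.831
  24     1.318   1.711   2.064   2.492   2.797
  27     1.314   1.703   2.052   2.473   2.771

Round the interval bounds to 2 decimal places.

The population standard deviation σ is unknown (only the sample standard deviation s is given), so use a t-interval with df = n - 1 = 28 - 1 = 27.

For 90% confidence with df = 27, t* = 1.703 (from t-table)

Standard error: SE = s/√n = 10/√28 = 1.889822

Margin of error: E = t* × SE = 1.703 × 1.889822 = 3.2184

T-interval: x̄ ± E = 115 ± 3.2184 = (111.7816, 118.2184)

Rounded to 2 decimal places:

(111.78, 118.22)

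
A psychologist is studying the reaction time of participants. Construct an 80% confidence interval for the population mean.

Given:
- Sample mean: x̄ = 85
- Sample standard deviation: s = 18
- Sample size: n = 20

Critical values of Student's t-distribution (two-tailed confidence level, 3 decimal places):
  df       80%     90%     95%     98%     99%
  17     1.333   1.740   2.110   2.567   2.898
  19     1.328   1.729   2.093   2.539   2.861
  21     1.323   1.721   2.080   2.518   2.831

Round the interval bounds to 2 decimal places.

The population standard deviation σ is unknown (only the sample standard deviation s is given), so use a t-interval with df = n - 1 = 20 - 1 = 19.

For 80% confidence with df = 19, t* = 1.328 (from t-table)

Standard error: SE = s/√n = 18/√20 = 4.024922

Margin of error: E = t* × SE = 1.328 × 4.024922 = 5.3451

T-interval: x̄ ± E = 85 ± 5.3451 = (79.6549, 90.3451)

Rounded to 2 decimal places:

(79.65, 90.35)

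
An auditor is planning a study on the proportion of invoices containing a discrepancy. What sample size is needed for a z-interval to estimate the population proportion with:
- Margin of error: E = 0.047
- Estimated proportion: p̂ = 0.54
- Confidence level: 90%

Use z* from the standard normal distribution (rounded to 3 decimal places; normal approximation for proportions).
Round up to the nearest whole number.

Using z* for proportion z-interval (normal approximation).

For 90% confidence, z* = 1.645 (from standard normal table)

Sample size formula for proportion z-interval: n = z*²p̂(1-p̂)/E²

n = 1.645² × 0.54 × 0.46 / 0.047²
  = 2.706025 × 0.2484 / 0.002209
  = 304.2900

Round up to the nearest whole number: n = 305

305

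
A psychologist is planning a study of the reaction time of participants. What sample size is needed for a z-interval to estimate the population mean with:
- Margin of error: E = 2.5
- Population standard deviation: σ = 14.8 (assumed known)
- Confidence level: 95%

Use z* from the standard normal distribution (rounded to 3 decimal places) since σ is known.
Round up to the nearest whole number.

Using z* since population σ is known (z-interval formula).

For 95% confidence, z* = 1.96 (from standard normal table)

Sample size formula for z-interval: n = (z*σ/E)²

n = (1.96 × 14.8 / 2.5)²
  = (11.603200)²
  = 134.6343

Round up to the nearest whole number: n = 135

135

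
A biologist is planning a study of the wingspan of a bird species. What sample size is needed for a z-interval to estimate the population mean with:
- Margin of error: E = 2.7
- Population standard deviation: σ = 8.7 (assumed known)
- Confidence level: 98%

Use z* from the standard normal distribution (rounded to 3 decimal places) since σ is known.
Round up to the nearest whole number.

Using z* since population σ is known (z-interval formula).

For 98% confidence, z* = 2.326 (from standard normal table)

Sample size formula for z-interval: n = (z*σ/E)²

n = (2.326 × 8.7 / 2.7)²
  = (7.494889)²
  = 56.1734

Round up to the nearest whole number: n = 57

57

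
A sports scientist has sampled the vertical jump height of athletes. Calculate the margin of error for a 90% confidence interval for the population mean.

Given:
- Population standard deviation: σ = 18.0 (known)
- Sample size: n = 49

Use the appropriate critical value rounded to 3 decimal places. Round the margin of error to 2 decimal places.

The population standard deviation σ is known, so use the z-interval margin of error formula.

For 90% confidence, z* = 1.645 (from standard normal table)

Margin of error formula for z-interval: E = z* × σ/√n

E = 1.645 × 18.0/√49
  = 1.645 × 2.571429
  = 4.2300

Rounded to 2 decimal places:

4.23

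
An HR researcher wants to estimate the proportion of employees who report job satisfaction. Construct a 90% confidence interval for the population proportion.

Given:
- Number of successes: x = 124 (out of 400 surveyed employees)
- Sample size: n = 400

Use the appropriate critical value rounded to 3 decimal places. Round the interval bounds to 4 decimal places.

Sample proportion: p̂ = 124/400 = 0.310000

Check conditions for normal approximation:
  np̂ = 124 ≥ 10 ✓
  n(1-p̂) = 276 ≥ 10 ✓

The sample is large enough, so use a z-interval (normal approximation) for the proportion.

For 90% confidence, z* = 1.645 (from standard normal table)

Standard error: SE = √(p̂(1-p̂)/n) = √(0.310000×0.690000/400) = 0.02312466

Margin of error: E = z* × SE = 1.645 × 0.02312466 = 0.038040

Z-interval: p̂ ± E = 0.310000 ± 0.038040 = (0.271960, 0.348040)

Rounded to 4 decimal places:

(0.2720, 0.3480)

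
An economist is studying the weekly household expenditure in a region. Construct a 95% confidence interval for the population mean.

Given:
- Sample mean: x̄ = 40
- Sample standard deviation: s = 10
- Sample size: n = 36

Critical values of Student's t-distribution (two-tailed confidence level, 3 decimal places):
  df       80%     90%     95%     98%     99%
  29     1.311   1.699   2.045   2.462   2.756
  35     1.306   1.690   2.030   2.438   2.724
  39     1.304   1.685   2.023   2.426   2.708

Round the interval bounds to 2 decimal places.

The population standard deviation σ is unknown (only the sample standard deviation s is given), so use a t-interval with df = n - 1 = 36 - 1 = 35.

For 95% confidence with df = 35, t* = 2.030 (from t-table)

Standard error: SE = s/√n = 10/√36 = 1.666667

Margin of error: E = t* × SE = 2.030 × 1.666667 = 3.3833

T-interval: x̄ ± E = 40 ± 3.3833 = (36.6167, 43.3833)

Rounded to 2 decimal places:

(36.62, 43.38)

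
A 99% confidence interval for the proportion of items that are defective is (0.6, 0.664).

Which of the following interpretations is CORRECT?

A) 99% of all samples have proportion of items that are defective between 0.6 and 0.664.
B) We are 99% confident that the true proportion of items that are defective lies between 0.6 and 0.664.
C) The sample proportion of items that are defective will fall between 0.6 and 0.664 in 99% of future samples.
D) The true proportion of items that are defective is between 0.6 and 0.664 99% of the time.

A confidence interval represents our confidence in the procedure, not a probability statement about the parameter.

Key concept: If we repeated this sampling process many times and computed a 99% CI each time, about 99% of those intervals would contain the true population parameter.

For this specific interval (0.6, 0.664):
- Midpoint (point estimate): 0.632
- Margin of error: 0.032

The correct interpretation is the one stating confidence that the true parameter lies in the interval — option B.

B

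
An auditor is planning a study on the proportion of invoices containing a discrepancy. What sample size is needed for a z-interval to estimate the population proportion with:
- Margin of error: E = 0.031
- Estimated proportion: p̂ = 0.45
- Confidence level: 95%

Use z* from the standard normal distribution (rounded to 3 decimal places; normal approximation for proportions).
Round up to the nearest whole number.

Using z* for proportion z-interval (normal approximation).

For 95% confidence, z* = 1.96 (from standard normal table)

Sample size formula for proportion z-interval: n = z*²p̂(1-p̂)/E²

n = 1.96² × 0.45 × 0.55 / 0.031²
  = 3.8416 × 0.2475 / 0.000961
  = 989.3819

Round up to the nearest whole number: n = 990

990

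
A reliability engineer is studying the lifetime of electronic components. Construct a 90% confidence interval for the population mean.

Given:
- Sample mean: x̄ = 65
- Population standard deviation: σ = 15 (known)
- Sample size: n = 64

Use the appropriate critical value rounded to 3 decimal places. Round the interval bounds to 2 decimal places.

The population standard deviation σ is known, so use a z-interval (standard normal critical value).

For 90% confidence, z* = 1.645 (from standard normal table)

Standard error: SE = σ/√n = 15/√64 = 1.875000

Margin of error: E = z* × SE = 1.645 × 1.875000 = 3.0844

Z-interval: x̄ ± E = 65 ± 3.0844 = (61.9156, 68.0844)

Rounded to 2 decimal places:

(61.92, 68.08)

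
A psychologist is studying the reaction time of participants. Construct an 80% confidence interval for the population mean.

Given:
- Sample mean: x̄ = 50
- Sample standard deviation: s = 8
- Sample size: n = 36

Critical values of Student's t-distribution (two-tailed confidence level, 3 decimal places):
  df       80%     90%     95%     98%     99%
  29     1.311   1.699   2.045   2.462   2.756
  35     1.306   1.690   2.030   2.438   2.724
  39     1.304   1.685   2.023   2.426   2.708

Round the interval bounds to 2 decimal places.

The population standard deviation σ is unknown (only the sample standard deviation s is given), so use a t-interval with df = n - 1 = 36 - 1 = 35.

For 80% confidence with df = 35, t* = 1.306 (from t-table)

Standard error: SE = s/√n = 8/√36 = 1.333333

Margin of error: E = t* × SE = 1.306 × 1.333333 = 1.7413

T-interval: x̄ ± E = 50 ± 1.7413 = (48.2587, 51.7413)

Rounded to 2 decimal places:

(48.26, 51.74)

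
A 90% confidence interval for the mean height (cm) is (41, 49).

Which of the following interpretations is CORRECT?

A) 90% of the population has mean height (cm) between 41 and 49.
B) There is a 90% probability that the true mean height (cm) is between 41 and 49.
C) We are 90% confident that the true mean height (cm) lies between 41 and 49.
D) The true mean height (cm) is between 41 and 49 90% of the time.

A confidence interval represents our confidence in the procedure, not a probability statement about the parameter.

Key concept: If we repeated this sampling process many times and computed a 90% CI each time, about 90% of those intervals would contain the true population parameter.

For this specific interval (41, 49):
- Midpoint (point estimate): 45
- Margin of error: 4

The correct interpretation is the one stating confidence that the true parameter lies in the interval — option C.

C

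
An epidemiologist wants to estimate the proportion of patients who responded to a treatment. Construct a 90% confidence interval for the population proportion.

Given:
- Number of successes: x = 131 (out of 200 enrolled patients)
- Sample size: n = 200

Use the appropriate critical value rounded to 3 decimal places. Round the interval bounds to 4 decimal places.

Sample proportion: p̂ = 131/200 = 0.655000

Check conditions for normal approximation:
  np̂ = 131 ≥ 10 ✓
  n(1-p̂) = 69 ≥ 10 ✓

The sample is large enough, so use a z-interval (normal approximation) for the proportion.

For 90% confidence, z* = 1.645 (from standard normal table)

Standard error: SE = √(p̂(1-p̂)/n) = √(0.655000×0.345000/200) = 0.03361361

Margin of error: E = z* × SE = 1.645 × 0.03361361 = 0.055294

Z-interval: p̂ ± E = 0.655000 ± 0.055294 = (0.599706, 0.710294)

Rounded to 4 decimal places:

(0.5997, 0.7103)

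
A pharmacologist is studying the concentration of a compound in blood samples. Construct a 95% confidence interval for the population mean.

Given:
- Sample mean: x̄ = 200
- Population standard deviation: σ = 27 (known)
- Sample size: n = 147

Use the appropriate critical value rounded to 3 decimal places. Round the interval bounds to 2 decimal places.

The population standard deviation σ is known, so use a z-interval (standard normal critical value).

For 95% confidence, z* = 1.96 (from standard normal table)

Standard error: SE = σ/√n = 27/√147 = 2.226922

Margin of error: E = z* × SE = 1.96 × 2.226922 = 4.3648

Z-interval: x̄ ± E = 200 ± 4.3648 = (195.6352, 204.3648)

Rounded to 2 decimal places:

(195.64, 204.36)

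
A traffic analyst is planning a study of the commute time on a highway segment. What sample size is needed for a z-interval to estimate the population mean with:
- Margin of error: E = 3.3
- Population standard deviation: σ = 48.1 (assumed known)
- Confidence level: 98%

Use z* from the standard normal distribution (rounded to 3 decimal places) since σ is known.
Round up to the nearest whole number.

Using z* since population σ is known (z-interval formula).

For 98% confidence, z* = 2.326 (from standard normal table)

Sample size formula for z-interval: n = (z*σ/E)²

n = (2.326 × 48.1 / 3.3)²
  = (33.903212)²
  = 1149.4278

Round up to the nearest whole number: n = 1150

1150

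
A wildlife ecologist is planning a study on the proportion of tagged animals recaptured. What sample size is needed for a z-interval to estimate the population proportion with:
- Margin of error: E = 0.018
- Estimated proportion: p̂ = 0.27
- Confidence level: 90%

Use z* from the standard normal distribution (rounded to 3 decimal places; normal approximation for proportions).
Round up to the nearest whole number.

Using z* for proportion z-interval (normal approximation).

For 90% confidence, z* = 1.645 (from standard normal table)

Sample size formula for proportion z-interval: n = z*²p̂(1-p̂)/E²

n = 1.645² × 0.27 × 0.73 / 0.018²
  = 2.706025 × 0.1971 / 0.000324
  = 1646.1652

Round up to the nearest whole number: n = 1647

1647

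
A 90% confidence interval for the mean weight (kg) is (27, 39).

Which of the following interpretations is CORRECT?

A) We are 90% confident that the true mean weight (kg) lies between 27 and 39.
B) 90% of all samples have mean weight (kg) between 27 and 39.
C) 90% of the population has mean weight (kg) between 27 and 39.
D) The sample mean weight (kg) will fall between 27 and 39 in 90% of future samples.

A confidence interval represents our confidence in the procedure, not a probability statement about the parameter.

Key concept: If we repeated this sampling process many times and computed a 90% CI each time, about 90% of those intervals would contain the true population parameter.

For this specific interval (27, 39):
- Midpoint (point estimate): 33
- Margin of error: 6

The correct interpretation is the one stating confidence that the true parameter lies in the interval — option A.

A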